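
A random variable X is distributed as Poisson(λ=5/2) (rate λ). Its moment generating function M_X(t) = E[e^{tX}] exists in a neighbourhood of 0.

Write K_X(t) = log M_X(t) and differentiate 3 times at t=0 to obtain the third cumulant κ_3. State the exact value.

M_X(t) = e^(5*e^(t)/2 - 5/2)
K_X(t) = log M_X(t) = 5*e^(t)/2 - 5/2
dK/dt = 5*e^(t)/2
d^2K/dt^2 = 5*e^(t)/2
d^3K/dt^3 = 5*e^(t)/2

κ_3 = d^3K/dt^3 |_{t=0} = 5/2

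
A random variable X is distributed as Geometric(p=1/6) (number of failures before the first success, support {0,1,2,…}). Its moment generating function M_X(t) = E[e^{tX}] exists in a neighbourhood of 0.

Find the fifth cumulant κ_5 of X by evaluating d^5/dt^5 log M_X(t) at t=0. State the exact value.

κ_5 = K^(5)(0) = 119130

M_X(t) = 1/(6*(1 - 5*e^(t)/6))
K_X(t) = log M_X(t) = -log(1 - 5*e^(t)/6) - log(6)
K^(5)(t) = (-3750*e^(4*t) - 49500*e^(3*t) - 59400*e^(2*t) - 6480*e^(t))/(3125*e^(5*t) - 18750*e^(4*t) + 45000*e^(3*t) - 54000*e^(2*t) + 32400*e^(t) - 7776)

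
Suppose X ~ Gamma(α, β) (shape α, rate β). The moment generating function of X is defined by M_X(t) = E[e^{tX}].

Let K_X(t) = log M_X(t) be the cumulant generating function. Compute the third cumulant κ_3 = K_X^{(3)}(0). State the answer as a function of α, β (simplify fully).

κ_3 = d^3K/dt^3 |_{t=0} = 2*α/β^3

M_X(t) = (β/(β - t))^α
K_X(t) = log M_X(t) = α*(log(β) - log(β - t))
dK/dt = -α/(-β + t)
d^2K/dt^2 = α/(β^2 - 2*β*t + t^2)
d^3K/dt^3 = -2*α/(-β^3 + 3*β^2*t - 3*β*t^2 + t^3)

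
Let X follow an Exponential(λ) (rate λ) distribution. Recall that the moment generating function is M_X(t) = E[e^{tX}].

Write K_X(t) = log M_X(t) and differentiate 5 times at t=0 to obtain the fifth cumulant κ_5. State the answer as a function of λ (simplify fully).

κ_5 = d^5K/dt^5 |_{t=0} = 24/λ^5

M_X(t) = λ/(λ - t)
K_X(t) = log M_X(t) = log(λ) - log(λ - t)
dK/dt = -1/(-λ + t)
d^2K/dt^2 = 1/(λ^2 - 2*λ*t + t^2)
d^3K/dt^3 = -2/(-λ^3 + 3*λ^2*t - 3*λ*t^2 + t^3)
d^4K/dt^4 = 6/(λ^4 - 4*λ^3*t + 6*λ^2*t^2 - 4*λ*t^3 + t^4)
d^5K/dt^5 = -24/(-λ^5 + 5*λ^4*t - 10*λ^3*t^2 + 10*λ^2*t^3 - 5*λ*t^4 + t^5)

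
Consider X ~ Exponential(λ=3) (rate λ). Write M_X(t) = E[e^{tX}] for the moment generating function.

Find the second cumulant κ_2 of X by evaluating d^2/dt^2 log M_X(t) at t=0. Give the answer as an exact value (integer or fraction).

M_X(t) = 3/(3 - t)
K_X(t) = log M_X(t) = -log(3 - t) + log(3)
K^(2)(t) = 1/(t^2 - 6*t + 9)

κ_2 = K^(2)(0) = 1/9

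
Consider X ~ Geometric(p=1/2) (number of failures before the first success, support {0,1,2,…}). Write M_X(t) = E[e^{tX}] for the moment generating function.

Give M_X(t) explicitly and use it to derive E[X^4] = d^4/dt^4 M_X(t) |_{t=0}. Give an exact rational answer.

M_X(t) = 1/(2*(1 - e^(t)/2))
M^(4)(t) = (-e^(4*t) - 22*e^(3*t) - 44*e^(2*t) - 8*e^(t))/(e^(5*t) - 10*e^(4*t) + 40*e^(3*t) - 80*e^(2*t) + 80*e^(t) - 32)

E[X^4] = M^(4)(0) = 75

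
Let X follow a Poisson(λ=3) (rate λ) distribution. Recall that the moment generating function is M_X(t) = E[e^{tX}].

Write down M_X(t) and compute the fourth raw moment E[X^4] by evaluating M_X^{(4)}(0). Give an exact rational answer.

M_X(t) = e^(3*e^(t) - 3)
M^(4)(t) = (81*e^(4*t)*e^(3*e^(t)) + 162*e^(3*t)*e^(3*e^(t)) + 63*e^(2*t)*e^(3*e^(t)) + 3*e^(t)*e^(3*e^(t)))*e^(-3)

E[X^4] = M^(4)(0) = 309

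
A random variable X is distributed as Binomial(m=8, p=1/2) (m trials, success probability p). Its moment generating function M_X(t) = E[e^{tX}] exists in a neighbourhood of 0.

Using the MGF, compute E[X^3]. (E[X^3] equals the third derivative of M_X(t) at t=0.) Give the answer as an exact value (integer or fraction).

M_X(t) = (e^(t)/2 + 1/2)^8
M′(t) = e^(8*t)/32 + 7*e^(7*t)/32 + 21*e^(6*t)/32 + 35*e^(5*t)/32 + 35*e^(4*t)/32 + 21*e^(3*t)/32 + 7*e^(2*t)/32 + e^(t)/32
M′′(t) = e^(8*t)/4 + 49*e^(7*t)/32 + 63*e^(6*t)/16 + 175*e^(5*t)/32 + 35*e^(4*t)/8 + 63*e^(3*t)/32 + 7*e^(2*t)/16 + e^(t)/32
M′′′(t) = 2*e^(8*t) + 343*e^(7*t)/32 + 189*e^(6*t)/8 + 875*e^(5*t)/32 + 35*e^(4*t)/2 + 189*e^(3*t)/32 + 7*e^(2*t)/8 + e^(t)/32

E[X^3] = M′′′(0) = 88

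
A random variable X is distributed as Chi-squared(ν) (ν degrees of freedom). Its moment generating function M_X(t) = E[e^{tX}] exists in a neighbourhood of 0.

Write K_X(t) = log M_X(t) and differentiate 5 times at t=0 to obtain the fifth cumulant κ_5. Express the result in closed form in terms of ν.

M_X(t) = (1 - 2*t)^(-ν/2)
K_X(t) = log M_X(t) = -ν*log(1 - 2*t)/2
D^5[K](t) = -384*ν/(32*t^5 - 80*t^4 + 80*t^3 - 40*t^2 + 10*t - 1)

κ_5 = D^5[K](0) = 384*ν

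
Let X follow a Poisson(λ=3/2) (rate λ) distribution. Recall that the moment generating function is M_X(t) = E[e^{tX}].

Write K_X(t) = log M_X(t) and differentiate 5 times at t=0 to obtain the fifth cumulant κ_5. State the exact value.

M_X(t) = e^(3*e^(t)/2 - 3/2)
K_X(t) = log M_X(t) = 3*e^(t)/2 - 3/2
K^(5)(t) = 3*e^(t)/2

κ_5 = K^(5)(0) = 3/2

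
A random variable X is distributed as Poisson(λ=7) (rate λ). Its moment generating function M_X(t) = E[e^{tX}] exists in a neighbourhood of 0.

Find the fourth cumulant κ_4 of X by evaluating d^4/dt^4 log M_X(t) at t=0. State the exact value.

M_X(t) = e^(7*e^(t) - 7)
K_X(t) = log M_X(t) = 7*e^(t) - 7
dK/dt = 7*e^(t)
d^2K/dt^2 = 7*e^(t)
d^3K/dt^3 = 7*e^(t)
d^4K/dt^4 = 7*e^(t)

κ_4 = d^4K/dt^4 |_{t=0} = 7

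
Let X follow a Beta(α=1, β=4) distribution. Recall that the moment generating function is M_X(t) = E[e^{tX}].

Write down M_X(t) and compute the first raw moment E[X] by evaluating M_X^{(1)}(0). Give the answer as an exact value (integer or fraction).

E[X] = dM/dt |_{t=0} = 1/5

M_X(t) = ₁F₁(1; 5; t)
dM/dt = ₁F₁(2; 6; t)/5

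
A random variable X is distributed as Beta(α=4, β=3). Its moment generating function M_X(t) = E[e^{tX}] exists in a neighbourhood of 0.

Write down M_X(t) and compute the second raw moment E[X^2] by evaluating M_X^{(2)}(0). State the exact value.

E[X^2] = d^2M/dt^2 |_{t=0} = 5/14

M_X(t) = ₁F₁(4; 7; t)
dM/dt = 4*₁F₁(5; 8; t)/7
d^2M/dt^2 = 5*₁F₁(6; 9; t)/14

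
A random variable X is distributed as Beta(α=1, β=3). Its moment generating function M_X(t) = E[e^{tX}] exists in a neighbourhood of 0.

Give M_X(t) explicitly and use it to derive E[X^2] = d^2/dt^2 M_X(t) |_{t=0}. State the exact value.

E[X^2] = d^2M/dt^2 |_{t=0} = 1/10

M_X(t) = ₁F₁(1; 4; t)
dM/dt = ₁F₁(2; 5; t)/4
d^2M/dt^2 = ₁F₁(3; 6; t)/10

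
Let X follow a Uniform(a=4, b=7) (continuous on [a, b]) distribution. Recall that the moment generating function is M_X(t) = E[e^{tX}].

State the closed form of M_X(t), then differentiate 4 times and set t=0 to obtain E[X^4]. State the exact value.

E[X^4] = M^(4)(0) = 5261/5

M_X(t) = (e^(7*t) - e^(4*t))/(3*t)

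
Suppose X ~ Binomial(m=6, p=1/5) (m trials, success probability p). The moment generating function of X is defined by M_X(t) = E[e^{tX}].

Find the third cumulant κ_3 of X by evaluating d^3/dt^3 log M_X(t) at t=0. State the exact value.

M_X(t) = (e^(t)/5 + 4/5)^6
K_X(t) = log M_X(t) = 6*log(e^(t)/5 + 4/5)
K′(t) = 6*e^(t)/(e^(t) + 4)
K′′(t) = 24*e^(t)/(e^(2*t) + 8*e^(t) + 16)
K′′′(t) = (-24*e^(2*t) + 96*e^(t))/(e^(3*t) + 12*e^(2*t) + 48*e^(t) + 64)

κ_3 = K′′′(0) = 72/125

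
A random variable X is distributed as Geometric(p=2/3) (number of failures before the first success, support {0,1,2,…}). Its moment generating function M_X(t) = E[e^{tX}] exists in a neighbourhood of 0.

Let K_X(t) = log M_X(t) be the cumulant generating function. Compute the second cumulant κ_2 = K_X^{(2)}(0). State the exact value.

κ_2 = d^2K/dt^2 |_{t=0} = 3/4

M_X(t) = 2/(3*(1 - e^(t)/3))
K_X(t) = log M_X(t) = -log(1 - e^(t)/3) - log(3) + log(2)
dK/dt = -e^(t)/(e^(t) - 3)
d^2K/dt^2 = 3*e^(t)/(e^(2*t) - 6*e^(t) + 9)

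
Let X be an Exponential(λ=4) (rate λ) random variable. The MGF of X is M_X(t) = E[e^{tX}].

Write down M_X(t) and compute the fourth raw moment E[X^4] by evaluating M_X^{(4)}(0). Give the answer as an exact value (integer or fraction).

M_X(t) = 4/(4 - t)
M^(4)(t) = -96/(t^5 - 20*t^4 + 160*t^3 - 640*t^2 + 1280*t - 1024)

E[X^4] = M^(4)(0) = 3/32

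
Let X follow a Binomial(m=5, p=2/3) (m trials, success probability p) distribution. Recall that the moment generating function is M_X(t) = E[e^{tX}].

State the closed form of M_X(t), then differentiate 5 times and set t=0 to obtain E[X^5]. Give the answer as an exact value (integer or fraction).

E[X^5] = M^(5)(0) = 67550/81

M_X(t) = (2*e^(t)/3 + 1/3)^5
M^(5)(t) = 100000*e^(5*t)/243 + 81920*e^(4*t)/243 + 80*e^(3*t) + 1280*e^(2*t)/243 + 10*e^(t)/243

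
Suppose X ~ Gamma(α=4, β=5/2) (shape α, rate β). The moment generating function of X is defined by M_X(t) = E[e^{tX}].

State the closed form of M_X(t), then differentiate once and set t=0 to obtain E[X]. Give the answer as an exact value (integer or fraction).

M_X(t) = 625/(16*(5/2 - t)^4)
dM/dt = -5000/(32*t^5 - 400*t^4 + 2000*t^3 - 5000*t^2 + 6250*t - 3125)

E[X] = dM/dt |_{t=0} = 8/5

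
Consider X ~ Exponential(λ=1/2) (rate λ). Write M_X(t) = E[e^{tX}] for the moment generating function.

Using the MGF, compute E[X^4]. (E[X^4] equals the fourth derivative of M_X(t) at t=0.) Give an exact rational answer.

E[X^4] = M^(4)(0) = 384

M_X(t) = 1/(2*(1/2 - t))
M^(4)(t) = -384/(32*t^5 - 80*t^4 + 80*t^3 - 40*t^2 + 10*t - 1)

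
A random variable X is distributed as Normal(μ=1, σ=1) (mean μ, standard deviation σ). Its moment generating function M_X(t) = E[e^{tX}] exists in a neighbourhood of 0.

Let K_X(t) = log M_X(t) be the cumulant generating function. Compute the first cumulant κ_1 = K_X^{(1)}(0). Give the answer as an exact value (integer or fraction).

M_X(t) = e^(t^2/2 + t)
K_X(t) = log M_X(t) = t^2/2 + t
K′(t) = t + 1

κ_1 = K′(0) = 1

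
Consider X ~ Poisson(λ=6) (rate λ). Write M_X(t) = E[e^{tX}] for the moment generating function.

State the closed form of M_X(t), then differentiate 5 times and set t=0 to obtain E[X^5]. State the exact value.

M_X(t) = e^(6*e^(t) - 6)
D^5[M](t) = (7776*e^(5*t)*e^(6*e^(t)) + 12960*e^(4*t)*e^(6*e^(t)) + 5400*e^(3*t)*e^(6*e^(t)) + 540*e^(2*t)*e^(6*e^(t)) + 6*e^(t)*e^(6*e^(t)))*e^(-6)

E[X^5] = D^5[M](0) = 26682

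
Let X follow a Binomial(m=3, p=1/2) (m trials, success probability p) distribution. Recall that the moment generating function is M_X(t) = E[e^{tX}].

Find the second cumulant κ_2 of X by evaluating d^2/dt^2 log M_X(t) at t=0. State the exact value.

M_X(t) = (e^(t)/2 + 1/2)^3
K_X(t) = log M_X(t) = 3*log(e^(t)/2 + 1/2)
D^2[K](t) = 3*e^(t)/(e^(2*t) + 2*e^(t) + 1)

κ_2 = D^2[K](0) = 3/4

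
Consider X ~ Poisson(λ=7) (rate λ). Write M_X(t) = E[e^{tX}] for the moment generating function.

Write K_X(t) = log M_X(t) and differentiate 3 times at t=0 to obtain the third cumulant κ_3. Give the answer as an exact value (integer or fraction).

κ_3 = d^3K/dt^3 |_{t=0} = 7

M_X(t) = e^(7*e^(t) - 7)
K_X(t) = log M_X(t) = 7*e^(t) - 7
dK/dt = 7*e^(t)
d^2K/dt^2 = 7*e^(t)
d^3K/dt^3 = 7*e^(t)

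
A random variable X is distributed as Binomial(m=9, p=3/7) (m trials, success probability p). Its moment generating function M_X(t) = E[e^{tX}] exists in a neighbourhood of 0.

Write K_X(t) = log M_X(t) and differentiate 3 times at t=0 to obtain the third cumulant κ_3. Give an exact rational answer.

κ_3 = K^(3)(0) = 108/343

M_X(t) = (3*e^(t)/7 + 4/7)^9
K_X(t) = log M_X(t) = 9*log(3*e^(t)/7 + 4/7)
K^(3)(t) = (-324*e^(2*t) + 432*e^(t))/(27*e^(3*t) + 108*e^(2*t) + 144*e^(t) + 64)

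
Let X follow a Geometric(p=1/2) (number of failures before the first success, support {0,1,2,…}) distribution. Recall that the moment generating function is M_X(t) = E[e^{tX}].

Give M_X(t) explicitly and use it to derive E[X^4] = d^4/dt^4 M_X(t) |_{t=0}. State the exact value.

E[X^4] = d^4M/dt^4 |_{t=0} = 75

M_X(t) = 1/(2*(1 - e^(t)/2))
dM/dt = e^(t)/(e^(2*t) - 4*e^(t) + 4)
d^2M/dt^2 = (-e^(2*t) - 2*e^(t))/(e^(3*t) - 6*e^(2*t) + 12*e^(t) - 8)
d^3M/dt^3 = (e^(3*t) + 8*e^(2*t) + 4*e^(t))/(e^(4*t) - 8*e^(3*t) + 24*e^(2*t) - 32*e^(t) + 16)
d^4M/dt^4 = (-e^(4*t) - 22*e^(3*t) - 44*e^(2*t) - 8*e^(t))/(e^(5*t) - 10*e^(4*t) + 40*e^(3*t) - 80*e^(2*t) + 80*e^(t) - 32)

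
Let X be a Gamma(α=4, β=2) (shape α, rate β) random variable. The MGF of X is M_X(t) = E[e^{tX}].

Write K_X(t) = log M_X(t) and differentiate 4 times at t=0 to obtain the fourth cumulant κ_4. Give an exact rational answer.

M_X(t) = 16/(2 - t)^4
K_X(t) = log M_X(t) = -4*log(2 - t) + 4*log(2)
D^4[K](t) = 24/(t^4 - 8*t^3 + 24*t^2 - 32*t + 16)

κ_4 = D^4[K](0) = 3/2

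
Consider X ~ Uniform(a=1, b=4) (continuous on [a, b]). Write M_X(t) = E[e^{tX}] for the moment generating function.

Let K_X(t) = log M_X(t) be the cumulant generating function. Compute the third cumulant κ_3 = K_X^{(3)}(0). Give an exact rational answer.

κ_3 = D^3[K](0) = 0

M_X(t) = (e^(4*t) - e^(t))/(3*t)
K_X(t) = log M_X(t) = -log(t) + log(e^(4*t) - e^(t)) - log(3)
D^3[K](t) = (27*t^3*e^(6*t) + 27*t^3*e^(3*t) - 2*e^(9*t) + 6*e^(6*t) - 6*e^(3*t) + 2)/(t^3*e^(9*t) - 3*t^3*e^(6*t) + 3*t^3*e^(3*t) - t^3)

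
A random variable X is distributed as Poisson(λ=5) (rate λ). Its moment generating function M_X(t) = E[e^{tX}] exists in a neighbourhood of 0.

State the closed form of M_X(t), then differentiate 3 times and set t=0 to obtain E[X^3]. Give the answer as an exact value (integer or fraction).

M_X(t) = e^(5*e^(t) - 5)
M′(t) = 5*e^(-5)*e^(t)*e^(5*e^(t))
M′′(t) = (25*e^(2*t)*e^(5*e^(t)) + 5*e^(t)*e^(5*e^(t)))*e^(-5)
M′′′(t) = (125*e^(3*t)*e^(5*e^(t)) + 75*e^(2*t)*e^(5*e^(t)) + 5*e^(t)*e^(5*e^(t)))*e^(-5)

E[X^3] = M′′′(0) = 205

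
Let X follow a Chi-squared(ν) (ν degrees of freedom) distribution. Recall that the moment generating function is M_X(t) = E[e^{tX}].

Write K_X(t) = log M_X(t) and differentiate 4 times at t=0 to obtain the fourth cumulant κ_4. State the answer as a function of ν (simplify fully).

κ_4 = d^4K/dt^4 |_{t=0} = 48*ν

M_X(t) = (1 - 2*t)^(-ν/2)
K_X(t) = log M_X(t) = -ν*log(1 - 2*t)/2
dK/dt = -ν/(2*t - 1)
d^2K/dt^2 = 2*ν/(4*t^2 - 4*t + 1)
d^3K/dt^3 = -8*ν/(8*t^3 - 12*t^2 + 6*t - 1)
d^4K/dt^4 = 48*ν/(16*t^4 - 32*t^3 + 24*t^2 - 8*t + 1)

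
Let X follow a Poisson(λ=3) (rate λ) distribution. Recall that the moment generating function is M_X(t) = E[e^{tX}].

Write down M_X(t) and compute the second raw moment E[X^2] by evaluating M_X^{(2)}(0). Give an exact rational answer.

E[X^2] = M^(2)(0) = 12

M_X(t) = e^(3*e^(t) - 3)
M^(2)(t) = (9*e^(2*t)*e^(3*e^(t)) + 3*e^(t)*e^(3*e^(t)))*e^(-3)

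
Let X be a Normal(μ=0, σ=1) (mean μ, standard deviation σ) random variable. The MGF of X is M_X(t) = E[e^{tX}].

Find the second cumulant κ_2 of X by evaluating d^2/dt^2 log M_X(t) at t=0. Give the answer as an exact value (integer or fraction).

M_X(t) = e^(t^2/2)
K_X(t) = log M_X(t) = t^2/2
K′(t) = t
K′′(t) = 1

κ_2 = K′′(0) = 1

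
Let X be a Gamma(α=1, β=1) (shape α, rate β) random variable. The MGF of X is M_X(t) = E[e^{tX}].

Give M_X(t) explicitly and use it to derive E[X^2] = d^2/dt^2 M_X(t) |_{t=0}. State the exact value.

E[X^2] = d^2M/dt^2 |_{t=0} = 2

M_X(t) = 1/(1 - t)
dM/dt = 1/(t^2 - 2*t + 1)
d^2M/dt^2 = -2/(t^3 - 3*t^2 + 3*t - 1)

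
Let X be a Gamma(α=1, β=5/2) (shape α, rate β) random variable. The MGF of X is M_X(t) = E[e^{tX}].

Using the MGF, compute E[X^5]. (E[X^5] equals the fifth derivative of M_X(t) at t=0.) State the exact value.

M_X(t) = 5/(2*(5/2 - t))
M′(t) = 10/(4*t^2 - 20*t + 25)
M′′(t) = -40/(8*t^3 - 60*t^2 + 150*t - 125)
M′′′(t) = 240/(16*t^4 - 160*t^3 + 600*t^2 - 1000*t + 625)
M′′′′(t) = -1920/(32*t^5 - 400*t^4 + 2000*t^3 - 5000*t^2 + 6250*t - 3125)
M′′′′′(t) = 19200/(64*t^6 - 960*t^5 + 6000*t^4 - 20000*t^3 + 37500*t^2 - 37500*t + 15625)

E[X^5] = M′′′′′(0) = 768/625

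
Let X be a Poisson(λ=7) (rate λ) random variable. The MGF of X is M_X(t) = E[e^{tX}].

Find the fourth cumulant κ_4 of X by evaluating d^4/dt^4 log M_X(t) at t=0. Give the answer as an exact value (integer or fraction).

κ_4 = K^(4)(0) = 7

M_X(t) = e^(7*e^(t) - 7)
K_X(t) = log M_X(t) = 7*e^(t) - 7
K^(4)(t) = 7*e^(t)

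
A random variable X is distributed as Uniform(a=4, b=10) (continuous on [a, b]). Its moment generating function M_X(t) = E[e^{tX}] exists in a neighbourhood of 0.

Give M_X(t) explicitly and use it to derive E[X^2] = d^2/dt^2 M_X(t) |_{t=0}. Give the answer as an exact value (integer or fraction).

E[X^2] = M^(2)(0) = 52

M_X(t) = (e^(10*t) - e^(4*t))/(6*t)
M^(2)(t) = (50*t^2*e^(10*t) - 8*t^2*e^(4*t) - 10*t*e^(10*t) + 4*t*e^(4*t) + e^(10*t) - e^(4*t))/(3*t^3)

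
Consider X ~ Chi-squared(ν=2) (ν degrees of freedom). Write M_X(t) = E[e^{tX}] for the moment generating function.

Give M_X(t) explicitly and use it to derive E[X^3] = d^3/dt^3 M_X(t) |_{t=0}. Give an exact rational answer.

M_X(t) = 1/(1 - 2*t)
dM/dt = 2/(4*t^2 - 4*t + 1)
d^2M/dt^2 = -8/(8*t^3 - 12*t^2 + 6*t - 1)
d^3M/dt^3 = 48/(16*t^4 - 32*t^3 + 24*t^2 - 8*t + 1)

E[X^3] = d^3M/dt^3 |_{t=0} = 48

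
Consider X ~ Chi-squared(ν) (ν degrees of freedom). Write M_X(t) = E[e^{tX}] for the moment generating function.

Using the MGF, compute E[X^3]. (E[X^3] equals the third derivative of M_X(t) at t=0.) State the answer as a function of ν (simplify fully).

M_X(t) = (1 - 2*t)^(-ν/2)
M′(t) = -ν/(2*t*(1 - 2*t)^(ν/2) - (1 - 2*t)^(ν/2))
M′′(t) = (ν^2 + 2*ν)/(4*t^2*(1 - 2*t)^(ν/2) - 4*t*(1 - 2*t)^(ν/2) + (1 - 2*t)^(ν/2))
M′′′(t) = (-ν^3 - 6*ν^2 - 8*ν)/(8*t^3*(1 - 2*t)^(ν/2) - 12*t^2*(1 - 2*t)^(ν/2) + 6*t*(1 - 2*t)^(ν/2) - (1 - 2*t)^(ν/2))

E[X^3] = M′′′(0) = ν*(ν^2 + 6*ν + 8)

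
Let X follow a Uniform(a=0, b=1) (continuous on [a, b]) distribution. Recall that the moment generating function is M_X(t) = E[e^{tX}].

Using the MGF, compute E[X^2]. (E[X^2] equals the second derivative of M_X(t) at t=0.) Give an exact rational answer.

E[X^2] = d^2M/dt^2 |_{t=0} = 1/3

M_X(t) = (e^(t) - 1)/t
dM/dt = (t*e^(t) - e^(t) + 1)/t^2
d^2M/dt^2 = (t^2*e^(t) - 2*t*e^(t) + 2*e^(t) - 2)/t^3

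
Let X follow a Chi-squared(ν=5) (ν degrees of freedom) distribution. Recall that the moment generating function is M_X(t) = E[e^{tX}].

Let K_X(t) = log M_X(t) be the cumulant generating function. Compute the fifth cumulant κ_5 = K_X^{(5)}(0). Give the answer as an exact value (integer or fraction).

M_X(t) = (1 - 2*t)^(-5/2)
K_X(t) = log M_X(t) = -5*log(1 - 2*t)/2
dK/dt = -5/(2*t - 1)
d^2K/dt^2 = 10/(4*t^2 - 4*t + 1)
d^3K/dt^3 = -40/(8*t^3 - 12*t^2 + 6*t - 1)
d^4K/dt^4 = 240/(16*t^4 - 32*t^3 + 24*t^2 - 8*t + 1)
d^5K/dt^5 = -1920/(32*t^5 - 80*t^4 + 80*t^3 - 40*t^2 + 10*t - 1)

κ_5 = d^5K/dt^5 |_{t=0} = 1920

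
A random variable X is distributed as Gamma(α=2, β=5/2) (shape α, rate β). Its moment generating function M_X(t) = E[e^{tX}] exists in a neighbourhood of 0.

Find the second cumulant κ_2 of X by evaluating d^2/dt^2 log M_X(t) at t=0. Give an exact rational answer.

κ_2 = K′′(0) = 8/25

M_X(t) = 25/(4*(5/2 - t)^2)
K_X(t) = log M_X(t) = -2*log(5/2 - t) - 2*log(2) + 2*log(5)
K′(t) = -4/(2*t - 5)
K′′(t) = 8/(4*t^2 - 20*t + 25)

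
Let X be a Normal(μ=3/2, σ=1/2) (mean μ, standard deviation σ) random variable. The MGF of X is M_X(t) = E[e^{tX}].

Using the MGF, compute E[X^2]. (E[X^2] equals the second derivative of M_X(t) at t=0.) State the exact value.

E[X^2] = M^(2)(0) = 5/2

M_X(t) = e^(t^2/8 + 3*t/2)
M^(2)(t) = t^2*e^(3*t/2)*e^(t^2/8)/16 + 3*t*e^(3*t/2)*e^(t^2/8)/4 + 5*e^(3*t/2)*e^(t^2/8)/2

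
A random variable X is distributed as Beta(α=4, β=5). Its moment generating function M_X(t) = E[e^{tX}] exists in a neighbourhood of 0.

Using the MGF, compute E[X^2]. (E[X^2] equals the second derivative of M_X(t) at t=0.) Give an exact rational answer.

M_X(t) = ₁F₁(4; 9; t)
dM/dt = 4*₁F₁(5; 10; t)/9
d^2M/dt^2 = 2*₁F₁(6; 11; t)/9

E[X^2] = d^2M/dt^2 |_{t=0} = 2/9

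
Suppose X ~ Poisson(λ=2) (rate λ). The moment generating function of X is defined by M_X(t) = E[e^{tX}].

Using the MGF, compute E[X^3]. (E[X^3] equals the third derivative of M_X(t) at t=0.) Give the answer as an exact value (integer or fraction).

M_X(t) = e^(2*e^(t) - 2)
D^3[M](t) = (8*e^(3*t)*e^(2*e^(t)) + 12*e^(2*t)*e^(2*e^(t)) + 2*e^(t)*e^(2*e^(t)))*e^(-2)

E[X^3] = D^3[M](0) = 22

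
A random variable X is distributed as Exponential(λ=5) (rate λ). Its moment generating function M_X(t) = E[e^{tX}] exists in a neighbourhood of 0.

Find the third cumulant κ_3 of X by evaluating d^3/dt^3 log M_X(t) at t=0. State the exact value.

κ_3 = K′′′(0) = 2/125

M_X(t) = 5/(5 - t)
K_X(t) = log M_X(t) = -log(5 - t) + log(5)
K′(t) = -1/(t - 5)
K′′(t) = 1/(t^2 - 10*t + 25)
K′′′(t) = -2/(t^3 - 15*t^2 + 75*t - 125)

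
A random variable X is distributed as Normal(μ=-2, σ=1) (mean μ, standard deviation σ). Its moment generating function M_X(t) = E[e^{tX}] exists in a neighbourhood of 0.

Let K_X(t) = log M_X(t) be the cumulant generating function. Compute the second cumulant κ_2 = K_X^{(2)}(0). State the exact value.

M_X(t) = e^(t^2/2 - 2*t)
K_X(t) = log M_X(t) = t^2/2 - 2*t
D^2[K](t) = 1

κ_2 = D^2[K](0) = 1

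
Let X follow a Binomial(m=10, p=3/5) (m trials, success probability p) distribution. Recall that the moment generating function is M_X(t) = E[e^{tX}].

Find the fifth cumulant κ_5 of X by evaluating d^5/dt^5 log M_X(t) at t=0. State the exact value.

κ_5 = K′′′′′(0) = 564/625

M_X(t) = (3*e^(t)/5 + 2/5)^10
K_X(t) = log M_X(t) = 10*log(3*e^(t)/5 + 2/5)
K′(t) = 30*e^(t)/(3*e^(t) + 2)
K′′(t) = 60*e^(t)/(9*e^(2*t) + 12*e^(t) + 4)
K′′′(t) = (-180*e^(2*t) + 120*e^(t))/(27*e^(3*t) + 54*e^(2*t) + 36*e^(t) + 8)
K′′′′(t) = (540*e^(3*t) - 1440*e^(2*t) + 240*e^(t))/(81*e^(4*t) + 216*e^(3*t) + 216*e^(2*t) + 96*e^(t) + 16)
K′′′′′(t) = (-1620*e^(4*t) + 11880*e^(3*t) - 7920*e^(2*t) + 480*e^(t))/(243*e^(5*t) + 810*e^(4*t) + 1080*e^(3*t) + 720*e^(2*t) + 240*e^(t) + 32)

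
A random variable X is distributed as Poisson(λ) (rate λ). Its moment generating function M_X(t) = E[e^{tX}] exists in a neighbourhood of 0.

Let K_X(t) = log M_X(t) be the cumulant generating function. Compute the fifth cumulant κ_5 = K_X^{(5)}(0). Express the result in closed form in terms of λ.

M_X(t) = e^(λ*(e^(t) - 1))
K_X(t) = log M_X(t) = λ*(e^(t) - 1)
dK/dt = λ*e^(t)
d^2K/dt^2 = λ*e^(t)
d^3K/dt^3 = λ*e^(t)
d^4K/dt^4 = λ*e^(t)
d^5K/dt^5 = λ*e^(t)

κ_5 = d^5K/dt^5 |_{t=0} = λ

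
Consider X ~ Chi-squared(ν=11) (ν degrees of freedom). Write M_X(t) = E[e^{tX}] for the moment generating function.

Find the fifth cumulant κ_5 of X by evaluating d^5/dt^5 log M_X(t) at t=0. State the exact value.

κ_5 = D^5[K](0) = 4224

M_X(t) = (1 - 2*t)^(-11/2)
K_X(t) = log M_X(t) = -11*log(1 - 2*t)/2
D^5[K](t) = -4224/(32*t^5 - 80*t^4 + 80*t^3 - 40*t^2 + 10*t - 1)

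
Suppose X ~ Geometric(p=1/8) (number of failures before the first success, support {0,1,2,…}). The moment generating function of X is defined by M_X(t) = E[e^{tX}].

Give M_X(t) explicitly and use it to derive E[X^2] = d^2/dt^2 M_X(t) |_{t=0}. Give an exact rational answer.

E[X^2] = D^2[M](0) = 105

M_X(t) = 1/(8*(1 - 7*e^(t)/8))
D^2[M](t) = (-49*e^(2*t) - 56*e^(t))/(343*e^(3*t) - 1176*e^(2*t) + 1344*e^(t) - 512)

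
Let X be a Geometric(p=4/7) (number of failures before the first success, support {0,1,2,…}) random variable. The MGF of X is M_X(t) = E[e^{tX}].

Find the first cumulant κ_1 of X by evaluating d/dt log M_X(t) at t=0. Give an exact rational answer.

M_X(t) = 4/(7*(1 - 3*e^(t)/7))
K_X(t) = log M_X(t) = -log(1 - 3*e^(t)/7) - log(7) + 2*log(2)
dK/dt = -3*e^(t)/(3*e^(t) - 7)

κ_1 = dK/dt |_{t=0} = 3/4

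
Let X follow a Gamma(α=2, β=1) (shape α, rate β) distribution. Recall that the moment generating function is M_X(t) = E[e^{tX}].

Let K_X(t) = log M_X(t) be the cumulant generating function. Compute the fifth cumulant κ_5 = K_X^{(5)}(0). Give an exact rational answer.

κ_5 = K^(5)(0) = 48

M_X(t) = (1 - t)^(-2)
K_X(t) = log M_X(t) = -2*log(1 - t)
K^(5)(t) = -48/(t^5 - 5*t^4 + 10*t^3 - 10*t^2 + 5*t - 1)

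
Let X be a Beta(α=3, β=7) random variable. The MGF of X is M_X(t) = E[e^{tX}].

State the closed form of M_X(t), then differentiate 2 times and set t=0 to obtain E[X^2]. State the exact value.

M_X(t) = ₁F₁(3; 10; t)
dM/dt = 3*₁F₁(4; 11; t)/10
d^2M/dt^2 = 6*₁F₁(5; 12; t)/55

E[X^2] = d^2M/dt^2 |_{t=0} = 6/55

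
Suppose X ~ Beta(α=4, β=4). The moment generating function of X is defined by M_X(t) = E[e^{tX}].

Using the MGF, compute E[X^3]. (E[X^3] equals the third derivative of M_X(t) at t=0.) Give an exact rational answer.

E[X^3] = M′′′(0) = 1/6

M_X(t) = ₁F₁(4; 8; t)
M′(t) = ₁F₁(5; 9; t)/2
M′′(t) = 5*₁F₁(6; 10; t)/18
M′′′(t) = ₁F₁(7; 11; t)/6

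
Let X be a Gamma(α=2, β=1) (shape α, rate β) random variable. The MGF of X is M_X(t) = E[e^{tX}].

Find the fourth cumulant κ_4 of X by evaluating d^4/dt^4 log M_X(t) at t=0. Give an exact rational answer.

M_X(t) = (1 - t)^(-2)
K_X(t) = log M_X(t) = -2*log(1 - t)
dK/dt = -2/(t - 1)
d^2K/dt^2 = 2/(t^2 - 2*t + 1)
d^3K/dt^3 = -4/(t^3 - 3*t^2 + 3*t - 1)
d^4K/dt^4 = 12/(t^4 - 4*t^3 + 6*t^2 - 4*t + 1)

κ_4 = d^4K/dt^4 |_{t=0} = 12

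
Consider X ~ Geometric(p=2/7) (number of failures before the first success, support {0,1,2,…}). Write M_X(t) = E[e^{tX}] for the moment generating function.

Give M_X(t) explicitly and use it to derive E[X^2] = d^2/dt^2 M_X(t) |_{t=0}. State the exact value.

E[X^2] = d^2M/dt^2 |_{t=0} = 15

M_X(t) = 2/(7*(1 - 5*e^(t)/7))
dM/dt = 10*e^(t)/(25*e^(2*t) - 70*e^(t) + 49)
d^2M/dt^2 = (-50*e^(2*t) - 70*e^(t))/(125*e^(3*t) - 525*e^(2*t) + 735*e^(t) - 343)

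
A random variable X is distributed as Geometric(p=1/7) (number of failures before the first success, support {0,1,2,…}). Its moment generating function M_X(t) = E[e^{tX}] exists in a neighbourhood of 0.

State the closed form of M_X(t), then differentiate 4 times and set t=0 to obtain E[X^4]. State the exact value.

M_X(t) = 1/(7*(1 - 6*e^(t)/7))
D^4[M](t) = (-1296*e^(4*t) - 16632*e^(3*t) - 19404*e^(2*t) - 2058*e^(t))/(7776*e^(5*t) - 45360*e^(4*t) + 105840*e^(3*t) - 123480*e^(2*t) + 72030*e^(t) - 16807)

E[X^4] = D^4[M](0) = 39390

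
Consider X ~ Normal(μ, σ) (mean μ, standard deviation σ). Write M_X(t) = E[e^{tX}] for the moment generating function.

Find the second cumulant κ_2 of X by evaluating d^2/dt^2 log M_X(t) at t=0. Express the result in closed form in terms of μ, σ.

M_X(t) = e^(μ*t + σ^2*t^2/2)
K_X(t) = log M_X(t) = μ*t + σ^2*t^2/2
K^(2)(t) = σ^2

κ_2 = K^(2)(0) = σ^2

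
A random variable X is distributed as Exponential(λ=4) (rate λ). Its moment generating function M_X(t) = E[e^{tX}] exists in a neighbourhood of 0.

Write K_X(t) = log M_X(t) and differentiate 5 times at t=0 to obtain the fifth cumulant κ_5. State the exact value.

M_X(t) = 4/(4 - t)
K_X(t) = log M_X(t) = -log(4 - t) + 2*log(2)
K′(t) = -1/(t - 4)
K′′(t) = 1/(t^2 - 8*t + 16)
K′′′(t) = -2/(t^3 - 12*t^2 + 48*t - 64)
K′′′′(t) = 6/(t^4 - 16*t^3 + 96*t^2 - 256*t + 256)
K′′′′′(t) = -24/(t^5 - 20*t^4 + 160*t^3 - 640*t^2 + 1280*t - 1024)

κ_5 = K′′′′′(0) = 3/128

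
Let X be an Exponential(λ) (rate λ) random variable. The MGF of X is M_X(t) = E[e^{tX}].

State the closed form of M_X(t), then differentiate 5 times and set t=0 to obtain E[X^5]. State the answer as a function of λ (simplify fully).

M_X(t) = λ/(λ - t)
D^5[M](t) = 120*λ/(λ^6 - 6*λ^5*t + 15*λ^4*t^2 - 20*λ^3*t^3 + 15*λ^2*t^4 - 6*λ*t^5 + t^6)

E[X^5] = D^5[M](0) = 120/λ^5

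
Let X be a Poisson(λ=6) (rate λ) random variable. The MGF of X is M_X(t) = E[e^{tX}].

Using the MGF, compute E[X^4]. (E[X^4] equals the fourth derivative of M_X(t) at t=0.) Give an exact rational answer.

E[X^4] = M′′′′(0) = 2850

M_X(t) = e^(6*e^(t) - 6)
M′(t) = 6*e^(-6)*e^(t)*e^(6*e^(t))
M′′(t) = (36*e^(2*t)*e^(6*e^(t)) + 6*e^(t)*e^(6*e^(t)))*e^(-6)
M′′′(t) = (216*e^(3*t)*e^(6*e^(t)) + 108*e^(2*t)*e^(6*e^(t)) + 6*e^(t)*e^(6*e^(t)))*e^(-6)
M′′′′(t) = (1296*e^(4*t)*e^(6*e^(t)) + 1296*e^(3*t)*e^(6*e^(t)) + 252*e^(2*t)*e^(6*e^(t)) + 6*e^(t)*e^(6*e^(t)))*e^(-6)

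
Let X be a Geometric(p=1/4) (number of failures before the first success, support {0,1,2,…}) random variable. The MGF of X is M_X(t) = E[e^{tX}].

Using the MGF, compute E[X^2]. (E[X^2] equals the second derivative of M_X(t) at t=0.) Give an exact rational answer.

M_X(t) = 1/(4*(1 - 3*e^(t)/4))
M′(t) = 3*e^(t)/(9*e^(2*t) - 24*e^(t) + 16)
M′′(t) = (-9*e^(2*t) - 12*e^(t))/(27*e^(3*t) - 108*e^(2*t) + 144*e^(t) - 64)

E[X^2] = M′′(0) = 21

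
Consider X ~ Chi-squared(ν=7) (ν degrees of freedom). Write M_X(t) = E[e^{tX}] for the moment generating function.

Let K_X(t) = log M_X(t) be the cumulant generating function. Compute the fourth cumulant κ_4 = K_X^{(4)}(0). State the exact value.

κ_4 = K′′′′(0) = 336

M_X(t) = (1 - 2*t)^(-7/2)
K_X(t) = log M_X(t) = -7*log(1 - 2*t)/2
K′(t) = -7/(2*t - 1)
K′′(t) = 14/(4*t^2 - 4*t + 1)
K′′′(t) = -56/(8*t^3 - 12*t^2 + 6*t - 1)
K′′′′(t) = 336/(16*t^4 - 32*t^3 + 24*t^2 - 8*t + 1)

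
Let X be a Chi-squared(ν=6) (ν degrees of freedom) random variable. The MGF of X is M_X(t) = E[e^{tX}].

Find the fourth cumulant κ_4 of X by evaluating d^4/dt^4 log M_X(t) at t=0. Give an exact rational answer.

M_X(t) = (1 - 2*t)^(-3)
K_X(t) = log M_X(t) = -3*log(1 - 2*t)
D^4[K](t) = 288/(16*t^4 - 32*t^3 + 24*t^2 - 8*t + 1)

κ_4 = D^4[K](0) = 288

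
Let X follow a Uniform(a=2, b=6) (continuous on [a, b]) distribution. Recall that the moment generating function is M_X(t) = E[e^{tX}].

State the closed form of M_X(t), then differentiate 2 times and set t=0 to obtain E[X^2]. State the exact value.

E[X^2] = M′′(0) = 52/3

M_X(t) = (e^(6*t) - e^(2*t))/(4*t)
M′(t) = (6*t*e^(6*t) - 2*t*e^(2*t) - e^(6*t) + e^(2*t))/(4*t^2)
M′′(t) = (18*t^2*e^(6*t) - 2*t^2*e^(2*t) - 6*t*e^(6*t) + 2*t*e^(2*t) + e^(6*t) - e^(2*t))/(2*t^3)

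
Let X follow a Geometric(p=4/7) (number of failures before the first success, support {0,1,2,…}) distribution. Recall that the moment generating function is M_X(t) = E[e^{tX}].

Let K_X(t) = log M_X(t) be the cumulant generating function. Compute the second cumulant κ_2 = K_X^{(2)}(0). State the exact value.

M_X(t) = 4/(7*(1 - 3*e^(t)/7))
K_X(t) = log M_X(t) = -log(1 - 3*e^(t)/7) - log(7) + 2*log(2)
K^(2)(t) = 21*e^(t)/(9*e^(2*t) - 42*e^(t) + 49)

κ_2 = K^(2)(0) = 21/16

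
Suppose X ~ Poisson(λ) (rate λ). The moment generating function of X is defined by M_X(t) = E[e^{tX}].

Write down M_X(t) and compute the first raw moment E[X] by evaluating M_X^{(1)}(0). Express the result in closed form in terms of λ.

M_X(t) = e^(λ*(e^(t) - 1))
M^(1)(t) = λ*e^(-λ)*e^(t)*e^(λ*e^(t))

E[X] = M^(1)(0) = λ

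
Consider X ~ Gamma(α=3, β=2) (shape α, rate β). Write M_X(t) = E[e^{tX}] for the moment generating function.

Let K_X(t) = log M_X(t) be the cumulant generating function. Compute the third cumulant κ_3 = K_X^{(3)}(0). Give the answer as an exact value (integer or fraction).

κ_3 = d^3K/dt^3 |_{t=0} = 3/4

M_X(t) = 8/(2 - t)^3
K_X(t) = log M_X(t) = -3*log(2 - t) + 3*log(2)
dK/dt = -3/(t - 2)
d^2K/dt^2 = 3/(t^2 - 4*t + 4)
d^3K/dt^3 = -6/(t^3 - 6*t^2 + 12*t - 8)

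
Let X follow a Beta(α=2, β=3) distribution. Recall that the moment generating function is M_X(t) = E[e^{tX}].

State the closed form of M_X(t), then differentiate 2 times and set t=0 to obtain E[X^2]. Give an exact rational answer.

M_X(t) = ₁F₁(2; 5; t)
M′(t) = 2*₁F₁(3; 6; t)/5
M′′(t) = ₁F₁(4; 7; t)/5

E[X^2] = M′′(0) = 1/5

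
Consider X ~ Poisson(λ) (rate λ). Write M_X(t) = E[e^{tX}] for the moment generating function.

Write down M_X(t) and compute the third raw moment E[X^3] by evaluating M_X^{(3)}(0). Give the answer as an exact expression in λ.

M_X(t) = e^(λ*(e^(t) - 1))
D^3[M](t) = (λ^3*e^(3*t)*e^(λ*e^(t)) + 3*λ^2*e^(2*t)*e^(λ*e^(t)) + λ*e^(t)*e^(λ*e^(t)))*e^(-λ)

E[X^3] = D^3[M](0) = λ*(λ^2 + 3*λ + 1)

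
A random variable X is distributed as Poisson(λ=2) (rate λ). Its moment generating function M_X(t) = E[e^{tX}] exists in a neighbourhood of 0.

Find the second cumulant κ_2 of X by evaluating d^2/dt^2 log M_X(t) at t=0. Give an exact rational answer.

M_X(t) = e^(2*e^(t) - 2)
K_X(t) = log M_X(t) = 2*e^(t) - 2
K^(2)(t) = 2*e^(t)

κ_2 = K^(2)(0) = 2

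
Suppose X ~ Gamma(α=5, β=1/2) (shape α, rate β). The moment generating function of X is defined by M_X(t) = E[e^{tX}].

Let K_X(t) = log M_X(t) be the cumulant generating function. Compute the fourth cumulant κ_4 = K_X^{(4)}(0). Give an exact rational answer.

M_X(t) = 1/(32*(1/2 - t)^5)
K_X(t) = log M_X(t) = -5*log(1/2 - t) - 5*log(2)
dK/dt = -10/(2*t - 1)
d^2K/dt^2 = 20/(4*t^2 - 4*t + 1)
d^3K/dt^3 = -80/(8*t^3 - 12*t^2 + 6*t - 1)
d^4K/dt^4 = 480/(16*t^4 - 32*t^3 + 24*t^2 - 8*t + 1)

κ_4 = d^4K/dt^4 |_{t=0} = 480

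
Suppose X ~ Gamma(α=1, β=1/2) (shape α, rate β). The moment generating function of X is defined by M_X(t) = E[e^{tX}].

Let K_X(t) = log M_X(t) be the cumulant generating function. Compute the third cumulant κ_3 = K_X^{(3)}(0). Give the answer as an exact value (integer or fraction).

M_X(t) = 1/(2*(1/2 - t))
K_X(t) = log M_X(t) = -log(1/2 - t) - log(2)
K′(t) = -2/(2*t - 1)
K′′(t) = 4/(4*t^2 - 4*t + 1)
K′′′(t) = -16/(8*t^3 - 12*t^2 + 6*t - 1)

κ_3 = K′′′(0) = 16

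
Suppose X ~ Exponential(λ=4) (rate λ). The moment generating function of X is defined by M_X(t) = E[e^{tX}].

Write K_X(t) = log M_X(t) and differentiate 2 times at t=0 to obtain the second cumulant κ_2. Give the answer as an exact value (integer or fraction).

M_X(t) = 4/(4 - t)
K_X(t) = log M_X(t) = -log(4 - t) + 2*log(2)
K^(2)(t) = 1/(t^2 - 8*t + 16)

κ_2 = K^(2)(0) = 1/16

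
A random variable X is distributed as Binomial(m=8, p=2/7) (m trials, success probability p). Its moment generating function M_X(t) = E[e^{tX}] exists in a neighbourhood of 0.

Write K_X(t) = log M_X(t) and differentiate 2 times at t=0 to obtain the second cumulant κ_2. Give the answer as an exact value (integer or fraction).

κ_2 = d^2K/dt^2 |_{t=0} = 80/49

M_X(t) = (2*e^(t)/7 + 5/7)^8
K_X(t) = log M_X(t) = 8*log(2*e^(t)/7 + 5/7)
dK/dt = 16*e^(t)/(2*e^(t) + 5)
d^2K/dt^2 = 80*e^(t)/(4*e^(2*t) + 20*e^(t) + 25)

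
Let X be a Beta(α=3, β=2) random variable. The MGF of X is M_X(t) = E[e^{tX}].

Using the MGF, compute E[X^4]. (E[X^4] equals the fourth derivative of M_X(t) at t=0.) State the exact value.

E[X^4] = M′′′′(0) = 3/14

M_X(t) = ₁F₁(3; 5; t)
M′(t) = 3*₁F₁(4; 6; t)/5
M′′(t) = 2*₁F₁(5; 7; t)/5
M′′′(t) = 2*₁F₁(6; 8; t)/7
M′′′′(t) = 3*₁F₁(7; 9; t)/14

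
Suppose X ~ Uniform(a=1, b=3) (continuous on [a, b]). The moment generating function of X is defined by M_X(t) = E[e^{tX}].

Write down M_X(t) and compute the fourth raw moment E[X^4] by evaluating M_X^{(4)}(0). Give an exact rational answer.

M_X(t) = (e^(3*t) - e^(t))/(2*t)
M′(t) = (3*t*e^(3*t) - t*e^(t) - e^(3*t) + e^(t))/(2*t^2)
M′′(t) = (9*t^2*e^(3*t) - t^2*e^(t) - 6*t*e^(3*t) + 2*t*e^(t) + 2*e^(3*t) - 2*e^(t))/(2*t^3)
M′′′(t) = (27*t^3*e^(3*t) - t^3*e^(t) - 27*t^2*e^(3*t) + 3*t^2*e^(t) + 18*t*e^(3*t) - 6*t*e^(t) - 6*e^(3*t) + 6*e^(t))/(2*t^4)
M′′′′(t) = (81*t^4*e^(3*t) - t^4*e^(t) - 108*t^3*e^(3*t) + 4*t^3*e^(t) + 108*t^2*e^(3*t) - 12*t^2*e^(t) - 72*t*e^(3*t) + 24*t*e^(t) + 24*e^(3*t) - 24*e^(t))/(2*t^5)

E[X^4] = M′′′′(0) = 121/5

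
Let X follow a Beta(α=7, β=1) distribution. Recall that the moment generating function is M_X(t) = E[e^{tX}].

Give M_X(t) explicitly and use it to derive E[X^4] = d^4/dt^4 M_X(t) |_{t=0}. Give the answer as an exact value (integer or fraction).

M_X(t) = ₁F₁(7; 8; t)
dM/dt = 7*₁F₁(8; 9; t)/8
d^2M/dt^2 = 7*₁F₁(9; 10; t)/9
d^3M/dt^3 = 7*₁F₁(10; 11; t)/10
d^4M/dt^4 = 7*₁F₁(11; 12; t)/11

E[X^4] = d^4M/dt^4 |_{t=0} = 7/11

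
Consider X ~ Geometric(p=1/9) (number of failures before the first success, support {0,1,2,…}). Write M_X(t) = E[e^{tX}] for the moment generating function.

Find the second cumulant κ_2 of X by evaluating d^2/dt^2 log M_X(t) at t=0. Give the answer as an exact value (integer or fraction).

M_X(t) = 1/(9*(1 - 8*e^(t)/9))
K_X(t) = log M_X(t) = -log(1 - 8*e^(t)/9) - 2*log(3)
dK/dt = -8*e^(t)/(8*e^(t) - 9)
d^2K/dt^2 = 72*e^(t)/(64*e^(2*t) - 144*e^(t) + 81)

κ_2 = d^2K/dt^2 |_{t=0} = 72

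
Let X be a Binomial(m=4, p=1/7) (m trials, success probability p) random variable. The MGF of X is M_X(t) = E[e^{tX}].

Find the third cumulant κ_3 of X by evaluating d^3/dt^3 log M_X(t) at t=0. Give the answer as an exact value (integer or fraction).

κ_3 = K′′′(0) = 120/343

M_X(t) = (e^(t)/7 + 6/7)^4
K_X(t) = log M_X(t) = 4*log(e^(t)/7 + 6/7)
K′(t) = 4*e^(t)/(e^(t) + 6)
K′′(t) = 24*e^(t)/(e^(2*t) + 12*e^(t) + 36)
K′′′(t) = (-24*e^(2*t) + 144*e^(t))/(e^(3*t) + 18*e^(2*t) + 108*e^(t) + 216)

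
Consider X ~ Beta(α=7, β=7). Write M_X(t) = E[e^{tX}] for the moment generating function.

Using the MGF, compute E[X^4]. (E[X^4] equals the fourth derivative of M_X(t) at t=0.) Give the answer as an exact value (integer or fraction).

M_X(t) = ₁F₁(7; 14; t)
D^4[M](t) = 3*₁F₁(11; 18; t)/34

E[X^4] = D^4[M](0) = 3/34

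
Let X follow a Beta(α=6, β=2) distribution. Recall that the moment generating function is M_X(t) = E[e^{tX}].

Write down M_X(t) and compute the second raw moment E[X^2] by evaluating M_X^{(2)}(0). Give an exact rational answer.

E[X^2] = M′′(0) = 7/12

M_X(t) = ₁F₁(6; 8; t)
M′(t) = 3*₁F₁(7; 9; t)/4
M′′(t) = 7*₁F₁(8; 10; t)/12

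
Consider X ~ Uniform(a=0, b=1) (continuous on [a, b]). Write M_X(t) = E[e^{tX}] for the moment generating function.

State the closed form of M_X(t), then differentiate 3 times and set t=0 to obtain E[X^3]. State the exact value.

M_X(t) = (e^(t) - 1)/t
M^(3)(t) = (t^3*e^(t) - 3*t^2*e^(t) + 6*t*e^(t) - 6*e^(t) + 6)/t^4

E[X^3] = M^(3)(0) = 1/4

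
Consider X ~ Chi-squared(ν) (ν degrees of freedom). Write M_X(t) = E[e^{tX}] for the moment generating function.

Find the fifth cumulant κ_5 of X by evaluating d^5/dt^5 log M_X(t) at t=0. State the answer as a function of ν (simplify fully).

κ_5 = K^(5)(0) = 384*ν

M_X(t) = (1 - 2*t)^(-ν/2)
K_X(t) = log M_X(t) = -ν*log(1 - 2*t)/2
K^(5)(t) = -384*ν/(32*t^5 - 80*t^4 + 80*t^3 - 40*t^2 + 10*t - 1)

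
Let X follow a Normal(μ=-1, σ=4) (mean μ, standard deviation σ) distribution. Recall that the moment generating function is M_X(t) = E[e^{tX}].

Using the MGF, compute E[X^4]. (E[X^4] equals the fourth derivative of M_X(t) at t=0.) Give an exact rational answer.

E[X^4] = M^(4)(0) = 865

M_X(t) = e^(8*t^2 - t)
M^(4)(t) = (65536*t^4*e^(8*t^2) - 16384*t^3*e^(8*t^2) + 26112*t^2*e^(8*t^2) - 3136*t*e^(8*t^2) + 865*e^(8*t^2))*e^(-t)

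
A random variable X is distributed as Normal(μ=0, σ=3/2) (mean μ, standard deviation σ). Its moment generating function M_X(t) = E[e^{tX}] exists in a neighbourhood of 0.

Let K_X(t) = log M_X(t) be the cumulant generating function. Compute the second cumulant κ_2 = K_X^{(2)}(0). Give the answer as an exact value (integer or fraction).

M_X(t) = e^(9*t^2/8)
K_X(t) = log M_X(t) = 9*t^2/8
K^(2)(t) = 9/4

κ_2 = K^(2)(0) = 9/4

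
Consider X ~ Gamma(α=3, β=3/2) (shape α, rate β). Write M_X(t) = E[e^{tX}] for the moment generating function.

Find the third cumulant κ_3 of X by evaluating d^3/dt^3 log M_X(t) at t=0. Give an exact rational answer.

κ_3 = K^(3)(0) = 16/9

M_X(t) = 27/(8*(3/2 - t)^3)
K_X(t) = log M_X(t) = -3*log(3/2 - t) - 3*log(2) + 3*log(3)
K^(3)(t) = -48/(8*t^3 - 36*t^2 + 54*t - 27)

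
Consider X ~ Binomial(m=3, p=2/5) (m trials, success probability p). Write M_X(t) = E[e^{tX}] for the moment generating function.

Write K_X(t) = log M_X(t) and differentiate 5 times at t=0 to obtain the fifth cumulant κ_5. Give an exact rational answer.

κ_5 = K′′′′′(0) = -846/3125

M_X(t) = (2*e^(t)/5 + 3/5)^3
K_X(t) = log M_X(t) = 3*log(2*e^(t)/5 + 3/5)
K′(t) = 6*e^(t)/(2*e^(t) + 3)
K′′(t) = 18*e^(t)/(4*e^(2*t) + 12*e^(t) + 9)
K′′′(t) = (-36*e^(2*t) + 54*e^(t))/(8*e^(3*t) + 36*e^(2*t) + 54*e^(t) + 27)
K′′′′(t) = (72*e^(3*t) - 432*e^(2*t) + 162*e^(t))/(16*e^(4*t) + 96*e^(3*t) + 216*e^(2*t) + 216*e^(t) + 81)
K′′′′′(t) = (-144*e^(4*t) + 2376*e^(3*t) - 3564*e^(2*t) + 486*e^(t))/(32*e^(5*t) + 240*e^(4*t) + 720*e^(3*t) + 1080*e^(2*t) + 810*e^(t) + 243)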